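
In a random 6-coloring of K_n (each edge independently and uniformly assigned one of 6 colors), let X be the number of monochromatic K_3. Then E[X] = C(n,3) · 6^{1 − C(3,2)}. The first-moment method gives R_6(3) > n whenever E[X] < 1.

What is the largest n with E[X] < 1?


We need C(n, 3) · 6^{1 − 3} < 1, i.e. C(n, 3) < 6^{3 − 1} = 36.
Check values of n near the boundary:
  n = 3: C(3, 3) = 1; 1 < 36? YES
  n = 4: C(4, 3) = 4; 4 < 36? YES
  n = 5: C(5, 3) = 10; 10 < 36? YES
  n = 6: C(6, 3) = 20; 20 < 36? YES
  n = 7: C(7, 3) = 35; 35 < 36? YES
  n = 8: C(8, 3) = 56; 56 < 36? NO
  n = 9: C(9, 3) = 84; 84 < 36? NO
  n = 10: C(10, 3) = 120; 120 < 36? NO
The largest n with C(n, 3) < 36 is n = 7 (where E[X] = 35/36 ≈ 0.97222). Hence R_6(3) > 7, i.e. R_6(3) ≥ 8.

Largest n = 7; hence R_6(3) > 7.


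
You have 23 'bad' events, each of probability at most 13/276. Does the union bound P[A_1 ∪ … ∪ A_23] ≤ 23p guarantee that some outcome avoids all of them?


Union bound: P[∪_{i=1}^{23} A_i] ≤ Σ_i P[A_i] ≤ 23·p = 23·(13/276) = 13/12.
Numerically: 13/12 ≈ 1.0833.
Is 13/12 < 1? NO.
Since the bound 13/12 is ≥ 1, the union bound is uninformative here; it does NOT by itself certify existence.

23·p = 13/12 ≈ 1.0833; existence NOT certified by the union bound.


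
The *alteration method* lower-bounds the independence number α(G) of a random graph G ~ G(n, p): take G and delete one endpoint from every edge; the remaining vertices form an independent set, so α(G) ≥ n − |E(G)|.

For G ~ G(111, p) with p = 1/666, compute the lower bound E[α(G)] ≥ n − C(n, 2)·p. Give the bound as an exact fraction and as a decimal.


E[|E(G)|] = C(111, 2)·p = 6105 · (1/666) = 55/6.
E[α(G)] ≥ n − E[|E(G)|] = 111 − 55/6 = 611/6.
Numerically: ≈ 101.833333.
(This is only a lower bound; the true E[α(G)] may be larger.)

E[α(G)] ≥ 611/6 ≈ 101.833333.


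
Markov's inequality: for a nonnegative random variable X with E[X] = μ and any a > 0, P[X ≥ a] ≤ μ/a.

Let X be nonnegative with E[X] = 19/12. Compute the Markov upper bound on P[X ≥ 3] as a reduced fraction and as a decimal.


μ = E[X] = 19/12, a = 3.
Markov: P[X ≥ 3] ≤ μ/a = (19/12)/3 = 19/36.
Numerically: ≈ 0.527778.
(Since a = 3 > μ = 1.583333, the bound 19/36 is < 1 and informative.)

P[X ≥ 3] ≤ 19/36 ≈ 0.527778.


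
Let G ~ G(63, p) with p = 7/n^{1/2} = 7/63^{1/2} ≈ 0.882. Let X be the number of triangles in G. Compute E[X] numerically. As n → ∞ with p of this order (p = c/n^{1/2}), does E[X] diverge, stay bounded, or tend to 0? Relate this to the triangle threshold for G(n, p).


Number of potential triangles: C(63, 3) = 39711.
Each occurs with probability p³ ≈ (0.882)³ ≈ 6.85936e-01.
By linearity: E[X] = C(63, 3)·p³ ≈ 39711 · 6.85936e-01 ≈ 27239.186.
Since α = 1/2 < 1, p = c/n^{1/2} ≫ 1/n is above the triangle threshold p ~ 1/n. Asymptotically E[X] ~ (c³/6)·n^{3(1−α)} = (7³/6)·n^{1.5} → ∞; triangles are abundant w.h.p.

E[X] ≈ 27239.186; in regime p = Θ(1/n^{1/2}) E[X] diverges (above the triangle threshold p ~ 1/n).


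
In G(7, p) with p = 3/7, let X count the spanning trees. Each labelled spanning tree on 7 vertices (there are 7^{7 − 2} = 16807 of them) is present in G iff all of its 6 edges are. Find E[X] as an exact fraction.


K_7 has 7^{7 − 2} = 16807 labelled spanning trees.
For each such spanning tree H, let X_H = 1 if all 6 edges of H are present in G. Then P[X_H = 1] = p^{6} = (3/7)^{6} = 729/117649.
By linearity: E[X] = Σ_H E[X_H] = 16807 · p^{6} = 16807 · 729/117649 = 729/7.
Numerically: E[X] ≈ 104.

E[X] = 16807 · (3/7)^{6} = 729/7 ≈ 104.


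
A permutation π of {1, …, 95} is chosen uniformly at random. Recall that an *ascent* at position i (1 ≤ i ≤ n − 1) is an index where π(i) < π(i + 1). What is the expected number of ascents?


Write X = Σ X_I over i = 1, …, 94, with X_I the indicator of one ascent.
There are 94 indicators.
For each fixed i, the pair (π(i), π(i+1)) is a uniformly random ordered pair of distinct values from {1, …, 95}; by symmetry P[π(i) < π(i+1)] = 1/2.
By linearity: E[X] = 94 · (1/2) = (95 − 1) · (1/2) = 47 ≈ 47.0000.

E[X] = 47 = 47.0000.


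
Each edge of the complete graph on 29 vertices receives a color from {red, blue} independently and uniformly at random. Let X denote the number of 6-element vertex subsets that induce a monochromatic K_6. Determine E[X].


Let X = Σ_S X_S over the C(29, 6) = 475020 subsets S of size 6, where X_S = 1 if the K_6 on S is monochromatic.
For a fixed S, the K_6 on S has C(6, 2) = 15 edges. P[all 15 edges red] = (1/2)^15, and likewise for blue, so P[monochromatic] = 2·(1/2)^15 = 2^{1 − 15} = 1/16384.
By linearity of expectation: E[X] = C(29, 6) · 2^{1 − 15} = 475020 · 1/16384 = 118755/4096.
Numerically: E[X] ≈ 28.992920.

E[X] = C(29,6)·2^(1−C(6,2)) = 118755/4096 ≈ 28.992920.


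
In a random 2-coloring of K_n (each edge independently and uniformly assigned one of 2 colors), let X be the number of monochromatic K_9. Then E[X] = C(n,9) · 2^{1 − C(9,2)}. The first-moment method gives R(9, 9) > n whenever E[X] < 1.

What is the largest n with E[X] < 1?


We need C(n, 9) · 2^{1 − 36} < 1, i.e. C(n, 9) < 2^{36 − 1} = 34359738368.
Check values of n near the boundary:
  n = 64: C(64, 9) = 27540584512; 27540584512 < 34359738368? YES
  n = 65: C(65, 9) = 31966749880; 31966749880 < 34359738368? YES
  n = 66: C(66, 9) = 37014131440; 37014131440 < 34359738368? NO
The largest n with C(n, 9) < 34359738368 is n = 65 (where E[X] = 3995843735/4294967296 ≈ 0.930355). Hence R(9, 9) > 65, i.e. R(9, 9) ≥ 66.

Largest n = 65; hence R(9, 9) > 65.


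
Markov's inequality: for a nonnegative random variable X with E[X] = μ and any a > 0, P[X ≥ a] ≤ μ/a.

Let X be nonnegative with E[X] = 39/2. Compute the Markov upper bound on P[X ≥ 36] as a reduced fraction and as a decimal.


μ = E[X] = 39/2, a = 36.
Markov: P[X ≥ 36] ≤ μ/a = (39/2)/36 = 13/24.
Numerically: ≈ 0.541667.
(Since a = 36 > μ = 19.500000, the bound 13/24 is < 1 and informative.)

P[X ≥ 36] ≤ 13/24 ≈ 0.541667.


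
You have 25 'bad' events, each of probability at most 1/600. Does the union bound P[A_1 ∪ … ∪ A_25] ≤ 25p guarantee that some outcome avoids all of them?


Union bound: P[∪_{i=1}^{25} A_i] ≤ Σ_i P[A_i] ≤ 25·p = 25·(1/600) = 1/24.
Numerically: 1/24 ≈ 0.042.
Is 1/24 < 1? YES.
Since P[∪ A_i] ≤ 1/24 < 1, the complement has P[∩ A_i^c] ≥ 1 − 1/24 = 23/24 > 0, so some outcome avoids every A_i.

25·p = 1/24 ≈ 0.042; existence CERTIFIED by the union bound.


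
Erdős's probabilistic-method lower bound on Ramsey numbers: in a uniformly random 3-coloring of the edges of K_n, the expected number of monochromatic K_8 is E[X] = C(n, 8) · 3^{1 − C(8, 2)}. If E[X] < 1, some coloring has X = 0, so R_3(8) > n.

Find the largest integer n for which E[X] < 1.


We need C(n, 8) · 3^{1 − 28} < 1, i.e. C(n, 8) < 3^{28 − 1} = 7625597484987.
Check values of n near the boundary:
  n = 152: C(152, 8) = 5859727868575; 5859727868575 < 7625597484987? YES
  n = 153: C(153, 8) = 6183023199255; 6183023199255 < 7625597484987? YES
  n = 154: C(154, 8) = 6521818990995; 6521818990995 < 7625597484987? YES
  n = 155: C(155, 8) = 6876747915675; 6876747915675 < 7625597484987? YES
  n = 156: C(156, 8) = 7248464019225; 7248464019225 < 7625597484987? YES
  n = 157: C(157, 8) = 7637643295425; 7637643295425 < 7625597484987? NO
  n = 158: C(158, 8) = 8044984271181; 8044984271181 < 7625597484987? NO
  n = 159: C(159, 8) = 8471208603429; 8471208603429 < 7625597484987? NO
The largest n with C(n, 8) < 7625597484987 is n = 156 (where E[X] = 805384891025/847288609443 ≈ 0.95054). Hence R_3(8) > 156, i.e. R_3(8) ≥ 157.

Largest n = 156; hence R_3(8) > 156.


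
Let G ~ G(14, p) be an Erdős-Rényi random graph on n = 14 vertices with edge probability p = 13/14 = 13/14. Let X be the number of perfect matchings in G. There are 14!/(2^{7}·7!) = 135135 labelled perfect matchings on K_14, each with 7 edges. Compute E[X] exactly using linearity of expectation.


K_14 has 14!/(2^{7}·7!) = 135135 labelled perfect matchings.
For each such perfect matching H, let X_H = 1 if all 7 edges of H are present in G. Then P[X_H = 1] = p^{7} = (13/14)^{7} = 62748517/105413504.
By linearity of expectation: E[X] = Σ_H E[X_H] = 135135 · p^{7} = 135135 · 62748517/105413504 = 1211360120685/15059072.
Numerically: E[X] ≈ 80440.6.

E[X] = 135135 · (13/14)^{7} = 1211360120685/15059072 ≈ 80440.6.


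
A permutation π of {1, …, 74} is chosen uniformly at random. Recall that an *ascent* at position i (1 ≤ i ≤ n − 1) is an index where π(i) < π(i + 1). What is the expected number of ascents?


Write X = Σ X_I over i = 1, …, 73, with X_I the indicator of one ascent.
There are 73 indicators.
For each fixed i, the pair (π(i), π(i+1)) is a uniformly random ordered pair of distinct values from {1, …, 74}; by symmetry P[π(i) < π(i+1)] = 1/2.
By linearity: E[X] = 73 · (1/2) = (74 − 1) · (1/2) = 73/2 ≈ 36.50000.

E[X] = 73/2 = 36.50000.


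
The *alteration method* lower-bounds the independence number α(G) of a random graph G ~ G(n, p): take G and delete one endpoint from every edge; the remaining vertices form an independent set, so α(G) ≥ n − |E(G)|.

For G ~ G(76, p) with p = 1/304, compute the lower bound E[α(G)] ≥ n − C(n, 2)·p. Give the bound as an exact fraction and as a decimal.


E[|E(G)|] = C(76, 2)·p = 2850 · (1/304) = 75/8.
E[α(G)] ≥ n − E[|E(G)|] = 76 − 75/8 = 533/8.
Numerically: ≈ 66.6250.
(This is only a lower bound; the true E[α(G)] may be larger.)

E[α(G)] ≥ 533/8 ≈ 66.6250.


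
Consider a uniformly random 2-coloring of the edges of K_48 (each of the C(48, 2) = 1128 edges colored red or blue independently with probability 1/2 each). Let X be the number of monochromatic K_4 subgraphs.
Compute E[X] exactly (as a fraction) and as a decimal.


Let X = Σ_S X_S over the C(48, 4) = 194580 subsets S of size 4, where X_S = 1 if the K_4 on S is monochromatic.
For a fixed S, the K_4 on S has C(4, 2) = 6 edges. P[all 6 edges red] = (1/2)^6, and likewise for blue, so P[monochromatic] = 2·(1/2)^6 = 2^{1 − 6} = 1/32.
By linearity of expectation: E[X] = C(48, 4) · 2^{1 − 6} = 194580 · 1/32 = 48645/8.
Numerically: E[X] ≈ 6080.625000.

E[X] = C(48,4)·2^(1−C(4,2)) = 48645/8 ≈ 6080.625000.


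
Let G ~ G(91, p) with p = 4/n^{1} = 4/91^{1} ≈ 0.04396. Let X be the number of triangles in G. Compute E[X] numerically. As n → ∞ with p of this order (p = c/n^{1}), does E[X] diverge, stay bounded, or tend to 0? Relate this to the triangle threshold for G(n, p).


Number of potential triangles: C(91, 3) = 121485.
Each occurs with probability p³ ≈ (0.04396)³ ≈ 8.492896e-05.
By linearity: E[X] = C(91, 3)·p³ ≈ 121485 · 8.492896e-05 ≈ 10.3176.
Here α = 1, so p = 4/n is exactly at the triangle threshold p ~ 1/n. Asymptotically E[X] → c³/6 = 4³/6 = 32/3 ≈ 10.6667, a bounded constant. In this regime the triangle count is asymptotically Poisson(c³/6).

E[X] ≈ 10.3176; in regime p = Θ(1/n^{1}) E[X] stays bounded (at the triangle threshold p ~ 1/n).


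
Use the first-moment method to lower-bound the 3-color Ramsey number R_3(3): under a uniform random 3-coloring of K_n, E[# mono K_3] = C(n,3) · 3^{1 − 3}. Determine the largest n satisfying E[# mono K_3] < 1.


We need C(n, 3) · 3^{1 − 3} < 1, i.e. C(n, 3) < 3^{3 − 1} = 9.
Check values of n near the boundary:
  n = 3: C(3, 3) = 1; 1 < 9? YES
  n = 4: C(4, 3) = 4; 4 < 9? YES
  n = 5: C(5, 3) = 10; 10 < 9? NO
The largest n with C(n, 3) < 9 is n = 4 (where E[X] = 4/9 ≈ 0.4444444). Hence R_3(3) > 4, i.e. R_3(3) ≥ 5.

Largest n = 4; hence R_3(3) > 4.


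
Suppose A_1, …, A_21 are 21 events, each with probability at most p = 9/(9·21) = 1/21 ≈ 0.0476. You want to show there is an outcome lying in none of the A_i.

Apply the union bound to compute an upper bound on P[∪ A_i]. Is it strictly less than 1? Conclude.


Union bound: P[∪_{i=1}^{21} A_i] ≤ Σ_i P[A_i] ≤ 21·p = 21·(1/21) = 1.
Numerically: 1 ≈ 1.0000.
Is 1 < 1? NO.
Since the bound 1 is ≥ 1, the union bound is uninformative here; it does NOT by itself certify existence.

21·p = 1 ≈ 1.0000; existence NOT certified by the union bound.


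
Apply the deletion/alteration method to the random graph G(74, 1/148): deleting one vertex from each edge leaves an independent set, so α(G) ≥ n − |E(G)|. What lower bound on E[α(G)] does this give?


E[|E(G)|] = C(74, 2)·p = 2701 · (1/148) = 73/4.
E[α(G)] ≥ n − E[|E(G)|] = 74 − 73/4 = 223/4.
Numerically: ≈ 55.7500.
(This is only a lower bound; the true E[α(G)] may be larger.)

E[α(G)] ≥ 223/4 ≈ 55.7500.


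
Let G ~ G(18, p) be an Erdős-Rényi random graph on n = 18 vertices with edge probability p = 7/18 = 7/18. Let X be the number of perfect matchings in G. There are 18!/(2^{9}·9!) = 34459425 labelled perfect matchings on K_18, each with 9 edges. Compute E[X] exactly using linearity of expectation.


K_18 has 18!/(2^{9}·9!) = 34459425 labelled perfect matchings.
For each such perfect matching H, let X_H = 1 if all 9 edges of H are present in G. Then P[X_H = 1] = p^{9} = (7/18)^{9} = 40353607/198359290368.
By linearity: E[X] = Σ_H E[X_H] = 34459425 · p^{9} = 34459425 · 40353607/198359290368 = 17167433257975/2448880128.
Numerically: E[X] ≈ 7010.3.

E[X] = 34459425 · (7/18)^{9} = 17167433257975/2448880128 ≈ 7010.3.


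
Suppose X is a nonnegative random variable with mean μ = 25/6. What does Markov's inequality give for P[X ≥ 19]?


μ = E[X] = 25/6, a = 19.
Markov: P[X ≥ 19] ≤ μ/a = (25/6)/19 = 25/114.
Numerically: ≈ 0.21930.
(Since a = 19 > μ = 4.16667, the bound 25/114 is < 1 and informative.)

P[X ≥ 19] ≤ 25/114 ≈ 0.21930.


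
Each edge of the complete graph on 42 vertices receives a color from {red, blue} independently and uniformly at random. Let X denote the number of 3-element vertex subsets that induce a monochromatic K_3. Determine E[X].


Let X = Σ_S X_S over the C(42, 3) = 11480 subsets S of size 3, where X_S = 1 if the K_3 on S is monochromatic.
For a fixed S, the K_3 on S has C(3, 2) = 3 edges. P[all 3 edges red] = (1/2)^3, and likewise for blue, so P[monochromatic] = 2·(1/2)^3 = 2^{1 − 3} = 1/4.
By linearity of expectation: E[X] = C(42, 3) · 2^{1 − 3} = 11480 · 1/4 = 2870.
Numerically: E[X] ≈ 2870.000.

E[X] = C(42,3)·2^(1−C(3,2)) = 2870 ≈ 2870.000.


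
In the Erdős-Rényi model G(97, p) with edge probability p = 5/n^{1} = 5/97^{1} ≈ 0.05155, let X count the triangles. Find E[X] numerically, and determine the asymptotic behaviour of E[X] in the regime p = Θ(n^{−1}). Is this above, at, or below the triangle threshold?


Number of potential triangles: C(97, 3) = 147440.
Each occurs with probability p³ ≈ (0.05155)³ ≈ 1.369603e-04.
By linearity: E[X] = C(97, 3)·p³ ≈ 147440 · 1.369603e-04 ≈ 20.1934.
Here α = 1, so p = 5/n is exactly at the triangle threshold p ~ 1/n. Asymptotically E[X] → c³/6 = 5³/6 = 125/6 ≈ 20.8333, a bounded constant. In this regime the triangle count is asymptotically Poisson(c³/6).

E[X] ≈ 20.1934; in regime p = Θ(1/n^{1}) E[X] stays bounded (at the triangle threshold p ~ 1/n).


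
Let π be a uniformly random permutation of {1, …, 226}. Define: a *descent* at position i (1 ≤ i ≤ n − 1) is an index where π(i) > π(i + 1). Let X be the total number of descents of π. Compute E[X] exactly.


Write X = Σ X_I over i = 1, …, 225, with X_I the indicator of one descent.
There are 225 indicators.
For each fixed i, the pair (π(i), π(i+1)) is a uniformly random ordered pair of distinct values from {1, …, 226}; by symmetry P[π(i) > π(i+1)] = 1/2.
By linearity: E[X] = 225 · (1/2) = (226 − 1) · (1/2) = 225/2 ≈ 112.500.

E[X] = 225/2 = 112.500.


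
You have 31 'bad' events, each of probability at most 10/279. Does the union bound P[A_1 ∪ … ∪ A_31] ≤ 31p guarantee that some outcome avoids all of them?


Union bound: P[∪_{i=1}^{31} A_i] ≤ Σ_i P[A_i] ≤ 31·p = 31·(10/279) = 10/9.
Numerically: 10/9 ≈ 1.111.
Is 10/9 < 1? NO.
Since the bound 10/9 is ≥ 1, the union bound is uninformative here; it does NOT by itself certify existence.

31·p = 10/9 ≈ 1.111; existence NOT certified by the union bound.


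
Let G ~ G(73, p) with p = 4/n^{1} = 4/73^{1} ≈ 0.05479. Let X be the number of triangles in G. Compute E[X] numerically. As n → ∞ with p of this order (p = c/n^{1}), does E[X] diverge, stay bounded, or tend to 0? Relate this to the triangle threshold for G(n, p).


Number of potential triangles: C(73, 3) = 62196.
Each occurs with probability p³ ≈ (0.05479)³ ≈ 1.645172e-04.
By linearity: E[X] = C(73, 3)·p³ ≈ 62196 · 1.645172e-04 ≈ 10.2323.
Here α = 1, so p = 4/n is exactly at the triangle threshold p ~ 1/n. Asymptotically E[X] → c³/6 = 4³/6 = 32/3 ≈ 10.6667, a bounded constant. In this regime the triangle count is asymptotically Poisson(c³/6).

E[X] ≈ 10.2323; in regime p = Θ(1/n^{1}) E[X] stays bounded (at the triangle threshold p ~ 1/n).


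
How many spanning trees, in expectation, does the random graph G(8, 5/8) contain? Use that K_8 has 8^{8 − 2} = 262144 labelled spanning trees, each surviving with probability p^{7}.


K_8 has 8^{8 − 2} = 262144 labelled spanning trees.
For each such spanning tree H, let X_H = 1 if all 7 edges of H are present in G. Then P[X_H = 1] = p^{7} = (5/8)^{7} = 78125/2097152.
Summing the indicators: E[X] = Σ_H E[X_H] = 262144 · p^{7} = 262144 · 78125/2097152 = 78125/8.
Numerically: E[X] ≈ 9765.62.

E[X] = 262144 · (5/8)^{7} = 78125/8 ≈ 9765.62.


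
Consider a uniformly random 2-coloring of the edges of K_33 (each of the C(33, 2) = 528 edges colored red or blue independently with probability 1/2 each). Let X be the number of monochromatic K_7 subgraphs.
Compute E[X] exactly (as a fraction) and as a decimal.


Let X = Σ_S X_S over the C(33, 7) = 4272048 subsets S of size 7, where X_S = 1 if the K_7 on S is monochromatic.
For a fixed S, the K_7 on S has C(7, 2) = 21 edges. P[all 21 edges red] = (1/2)^21, and likewise for blue, so P[monochromatic] = 2·(1/2)^21 = 2^{1 − 21} = 1/1048576.
By linearity of expectation: E[X] = C(33, 7) · 2^{1 − 21} = 4272048 · 1/1048576 = 267003/65536.
Numerically: E[X] ≈ 4.0741.

E[X] = C(33,7)·2^(1−C(7,2)) = 267003/65536 ≈ 4.0741.


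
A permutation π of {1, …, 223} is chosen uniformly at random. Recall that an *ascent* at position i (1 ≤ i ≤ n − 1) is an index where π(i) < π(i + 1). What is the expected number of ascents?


Write X = Σ X_I over i = 1, …, 222, with X_I the indicator of one ascent.
There are 222 indicators.
For each fixed i, the pair (π(i), π(i+1)) is a uniformly random ordered pair of distinct values from {1, …, 223}; by symmetry P[π(i) < π(i+1)] = 1/2.
By linearity: E[X] = 222 · (1/2) = (223 − 1) · (1/2) = 111 ≈ 111.000000.

E[X] = 111 = 111.000000.


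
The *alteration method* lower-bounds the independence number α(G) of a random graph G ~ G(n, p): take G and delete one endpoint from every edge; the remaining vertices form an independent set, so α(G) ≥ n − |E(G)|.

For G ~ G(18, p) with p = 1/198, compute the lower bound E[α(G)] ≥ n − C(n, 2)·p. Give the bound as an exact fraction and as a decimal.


E[|E(G)|] = C(18, 2)·p = 153 · (1/198) = 17/22.
E[α(G)] ≥ n − E[|E(G)|] = 18 − 17/22 = 379/22.
Numerically: ≈ 17.22727.
(This is only a lower bound; the true E[α(G)] may be larger.)

E[α(G)] ≥ 379/22 ≈ 17.22727.


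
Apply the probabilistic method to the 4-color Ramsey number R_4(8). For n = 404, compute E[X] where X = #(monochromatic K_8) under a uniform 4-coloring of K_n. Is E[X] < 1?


E[X] = C(404, 8) · 4^{1 − 28} = 16415071523485570 · 4^{−27} = 16415071523485570/18014398509481984.
As a reduced fraction: E[X] = 8207535761742785/9007199254740992 ≈ 0.9112195.
Is E[X] < 1? YES.
Since E[X] < 1, there exists a 4-coloring of K_{404} with no monochromatic K_8; hence R_4(8) > 404.

E[X] = 8207535761742785/9007199254740992 ≈ 0.9112195; E[X] < 1, so R_4(8) > 404.


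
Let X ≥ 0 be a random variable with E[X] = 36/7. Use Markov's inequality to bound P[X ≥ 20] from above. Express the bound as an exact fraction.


μ = E[X] = 36/7, a = 20.
Markov: P[X ≥ 20] ≤ μ/a = (36/7)/20 = 9/35.
Numerically: ≈ 0.257.
(Since a = 20 > μ = 5.143, the bound 9/35 is < 1 and informative.)

P[X ≥ 20] ≤ 9/35 ≈ 0.257.


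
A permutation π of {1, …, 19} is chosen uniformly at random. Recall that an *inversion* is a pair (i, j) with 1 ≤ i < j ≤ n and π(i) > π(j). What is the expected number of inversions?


Write X = Σ X_I over the C(19, 2) = 171 pairs i < j, with X_I the indicator of one inversion.
There are 171 indicators.
For each fixed pair i < j, the values π(i) and π(j) are two distinct elements of {1, …, 19} in uniformly random order; by symmetry P[π(i) > π(j)] = 1/2.
By linearity: E[X] = 171 · (1/2) = C(19, 2) · (1/2) = 171/2 = 171/2 ≈ 85.500000.

E[X] = 171/2 = 85.500000.


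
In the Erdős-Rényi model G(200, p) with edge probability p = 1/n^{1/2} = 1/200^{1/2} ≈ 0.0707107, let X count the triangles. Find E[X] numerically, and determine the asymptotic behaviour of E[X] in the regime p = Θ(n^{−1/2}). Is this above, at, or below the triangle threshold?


Number of potential triangles: C(200, 3) = 1313400.
Each occurs with probability p³ ≈ (0.0707107)³ ≈ 3.53553391e-04.
By linearity: E[X] = C(200, 3)·p³ ≈ 1313400 · 3.53553391e-04 ≈ 464.357023.
Since α = 1/2 < 1, p = c/n^{1/2} ≫ 1/n is above the triangle threshold p ~ 1/n. Asymptotically E[X] ~ (c³/6)·n^{3(1−α)} = (1³/6)·n^{1.5} → ∞; triangles are abundant w.h.p.

E[X] ≈ 464.357023; in regime p = Θ(1/n^{1/2}) E[X] diverges (above the triangle threshold p ~ 1/n).


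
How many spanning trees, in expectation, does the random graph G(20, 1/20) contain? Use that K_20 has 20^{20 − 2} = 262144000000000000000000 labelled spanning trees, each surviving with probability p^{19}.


K_20 has 20^{20 − 2} = 262144000000000000000000 labelled spanning trees.
For each such spanning tree H, let X_H = 1 if all 19 edges of H are present in G. Then P[X_H = 1] = p^{19} = (1/20)^{19} = 1/5242880000000000000000000.
By linearity of expectation: E[X] = Σ_H E[X_H] = 262144000000000000000000 · p^{19} = 262144000000000000000000 · 1/5242880000000000000000000 = 1/20.
Numerically: E[X] ≈ 0.05.

E[X] = 262144000000000000000000 · (1/20)^{19} = 1/20 ≈ 0.05.


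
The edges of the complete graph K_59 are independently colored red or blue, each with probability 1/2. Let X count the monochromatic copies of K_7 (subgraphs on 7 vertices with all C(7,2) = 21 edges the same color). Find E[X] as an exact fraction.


Let X = Σ_S X_S over the C(59, 7) = 341149446 subsets S of size 7, where X_S = 1 if the K_7 on S is monochromatic.
For a fixed S, the K_7 on S has C(7, 2) = 21 edges. P[all 21 edges red] = (1/2)^21, and likewise for blue, so P[monochromatic] = 2·(1/2)^21 = 2^{1 − 21} = 1/1048576.
By linearity of expectation: E[X] = C(59, 7) · 2^{1 − 21} = 341149446 · 1/1048576 = 170574723/524288.
Numerically: E[X] ≈ 325.345.

E[X] = C(59,7)·2^(1−C(7,2)) = 170574723/524288 ≈ 325.345.


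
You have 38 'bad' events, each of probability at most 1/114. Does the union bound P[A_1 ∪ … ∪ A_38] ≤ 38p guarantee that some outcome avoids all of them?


Union bound: P[∪_{i=1}^{38} A_i] ≤ Σ_i P[A_i] ≤ 38·p = 38·(1/114) = 1/3.
Numerically: 1/3 ≈ 0.333.
Is 1/3 < 1? YES.
Since P[∪ A_i] ≤ 1/3 < 1, the complement has P[∩ A_i^c] ≥ 1 − 1/3 = 2/3 > 0, so some outcome avoids every A_i.

38·p = 1/3 ≈ 0.333; existence CERTIFIED by the union bound.


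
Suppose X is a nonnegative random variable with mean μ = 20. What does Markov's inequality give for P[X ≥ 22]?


μ = E[X] = 20, a = 22.
Markov: P[X ≥ 22] ≤ μ/a = (20)/22 = 10/11.
Numerically: ≈ 0.90909.
(Since a = 22 > μ = 20.00000, the bound 10/11 is < 1 and informative.)

P[X ≥ 22] ≤ 10/11 ≈ 0.90909.


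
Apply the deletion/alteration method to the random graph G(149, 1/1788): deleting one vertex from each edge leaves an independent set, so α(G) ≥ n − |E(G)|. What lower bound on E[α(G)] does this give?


E[|E(G)|] = C(149, 2)·p = 11026 · (1/1788) = 37/6.
E[α(G)] ≥ n − E[|E(G)|] = 149 − 37/6 = 857/6.
Numerically: ≈ 142.833.
(This is only a lower bound; the true E[α(G)] may be larger.)

E[α(G)] ≥ 857/6 ≈ 142.833.


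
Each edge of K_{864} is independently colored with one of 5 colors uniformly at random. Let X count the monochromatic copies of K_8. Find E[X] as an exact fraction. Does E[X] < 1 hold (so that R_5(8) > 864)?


E[X] = C(864, 8) · 5^{1 − 28} = 7455455062926006708 · 5^{−27} = 7455455062926006708/7450580596923828125.
As a reduced fraction: E[X] = 7455455062926006708/7450580596923828125 ≈ 1.000654.
Is E[X] < 1? NO.
Since E[X] ≥ 1, the first-moment bound is inconclusive at n = 864; it does NOT by itself certify R_5(8) > 864.

E[X] = 7455455062926006708/7450580596923828125 ≈ 1.000654; E[X] ≥ 1; first-moment method inconclusive here.


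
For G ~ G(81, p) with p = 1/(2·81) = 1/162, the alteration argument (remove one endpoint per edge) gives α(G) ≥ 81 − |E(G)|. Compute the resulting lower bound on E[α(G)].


E[|E(G)|] = C(81, 2)·p = 3240 · (1/162) = 20.
E[α(G)] ≥ n − E[|E(G)|] = 81 − 20 = 61.
Numerically: ≈ 61.000.
(This is only a lower bound; the true E[α(G)] may be larger.)

E[α(G)] ≥ 61 ≈ 61.000.


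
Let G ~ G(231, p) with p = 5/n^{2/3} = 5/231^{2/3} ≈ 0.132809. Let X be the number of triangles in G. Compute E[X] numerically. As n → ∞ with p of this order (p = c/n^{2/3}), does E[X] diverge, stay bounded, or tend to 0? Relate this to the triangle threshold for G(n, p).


Number of potential triangles: C(231, 3) = 2027795.
Each occurs with probability p³ ≈ (0.132809)³ ≈ 2.34253481e-03.
By linearity: E[X] = C(231, 3)·p³ ≈ 2027795 · 2.34253481e-03 ≈ 4750.180375.
Since α = 2/3 < 1, p = c/n^{2/3} ≫ 1/n is above the triangle threshold p ~ 1/n. Asymptotically E[X] ~ (c³/6)·n^{3(1−α)} = (5³/6)·n^{1} → ∞; triangles are abundant w.h.p.

E[X] ≈ 4750.180375; in regime p = Θ(1/n^{2/3}) E[X] diverges (above the triangle threshold p ~ 1/n).


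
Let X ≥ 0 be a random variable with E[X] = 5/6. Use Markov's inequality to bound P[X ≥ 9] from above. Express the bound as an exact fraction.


μ = E[X] = 5/6, a = 9.
Markov: P[X ≥ 9] ≤ μ/a = (5/6)/9 = 5/54.
Numerically: ≈ 0.09259.
(Since a = 9 > μ = 0.83333, the bound 5/54 is < 1 and informative.)

P[X ≥ 9] ≤ 5/54 ≈ 0.09259.


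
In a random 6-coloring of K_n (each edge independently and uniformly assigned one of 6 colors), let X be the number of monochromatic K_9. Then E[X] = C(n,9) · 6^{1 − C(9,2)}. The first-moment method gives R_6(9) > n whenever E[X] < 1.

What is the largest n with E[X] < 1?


We need C(n, 9) · 6^{1 − 36} < 1, i.e. C(n, 9) < 6^{36 − 1} = 1719070799748422591028658176.
Check values of n near the boundary:
  n = 4402: C(4402, 9) = 1696419745356657449393393700; 1696419745356657449393393700 < 1719070799748422591028658176? YES
  n = 4403: C(4403, 9) = 1699894433046281918452233150; 1699894433046281918452233150 < 1719070799748422591028658176? YES
  n = 4404: C(4404, 9) = 1703375445537161676647015880; 1703375445537161676647015880 < 1719070799748422591028658176? YES
  n = 4405: C(4405, 9) = 1706862792900636302463627150; 1706862792900636302463627150 < 1719070799748422591028658176? YES
  n = 4406: C(4406, 9) = 1710356485221788389505285700; 1710356485221788389505285700 < 1719070799748422591028658176? YES
  n = 4407: C(4407, 9) = 1713856532599459170657070050; 1713856532599459170657070050 < 1719070799748422591028658176? YES
  n = 4408: C(4408, 9) = 1717362945146264156457459600; 1717362945146264156457459600 < 1719070799748422591028658176? YES
  n = 4409: C(4409, 9) = 1720875732988608787686577131; 1720875732988608787686577131 < 1719070799748422591028658176? NO
  n = 4410: C(4410, 9) = 1724394906266704102180823710; 1724394906266704102180823710 < 1719070799748422591028658176? NO
The largest n with C(n, 9) < 1719070799748422591028658176 is n = 4408 (where E[X] = 35778394690547169926197075/35813974994758803979763712 ≈ 0.999007). Hence R_6(9) > 4408, i.e. R_6(9) ≥ 4409.

Largest n = 4408; hence R_6(9) > 4408.


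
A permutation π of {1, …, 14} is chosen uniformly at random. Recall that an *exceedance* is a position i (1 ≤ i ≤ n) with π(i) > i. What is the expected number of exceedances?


Write X = Σ_{i=1}^{14} X_i, where X_i = 1_{π(i) > i}.
For each fixed i, π(i) is uniform over {1, …, 14} (marginal of a uniform permutation), so P[π(i) > i] = (n − i)/n. Summing: Σ_{i=1}^{14} (n − i)/n = (0 + 1 + … + 13)/14 = 14(14 − 1)/(2·14) = (14 − 1)/2.
Hence E[X] = Σ_{i=1}^{14} (14 − i)/14 = 13/2 ≈ 6.50000.

E[X] = 13/2 = 6.50000.


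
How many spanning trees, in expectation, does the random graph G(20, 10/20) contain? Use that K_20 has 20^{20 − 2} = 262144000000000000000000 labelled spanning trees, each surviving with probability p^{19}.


K_20 has 20^{20 − 2} = 262144000000000000000000 labelled spanning trees.
For each such spanning tree H, let X_H = 1 if all 19 edges of H are present in G. Then P[X_H = 1] = p^{19} = (1/2)^{19} = 1/524288.
Summing the indicators: E[X] = Σ_H E[X_H] = 262144000000000000000000 · p^{19} = 262144000000000000000000 · 1/524288 = 500000000000000000.
Numerically: E[X] ≈ 5e+17.

E[X] = 262144000000000000000000 · (1/2)^{19} = 500000000000000000 ≈ 5e+17.


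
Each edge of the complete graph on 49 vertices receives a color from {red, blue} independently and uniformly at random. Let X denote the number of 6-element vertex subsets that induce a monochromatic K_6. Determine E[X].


Let X = Σ_S X_S over the C(49, 6) = 13983816 subsets S of size 6, where X_S = 1 if the K_6 on S is monochromatic.
For a fixed S, the K_6 on S has C(6, 2) = 15 edges. P[all 15 edges red] = (1/2)^15, and likewise for blue, so P[monochromatic] = 2·(1/2)^15 = 2^{1 − 15} = 1/16384.
Summing: E[X] = C(49, 6) · 2^{1 − 15} = 13983816 · 1/16384 = 1747977/2048.
Numerically: E[X] ≈ 853.504.

E[X] = C(49,6)·2^(1−C(6,2)) = 1747977/2048 ≈ 853.504.


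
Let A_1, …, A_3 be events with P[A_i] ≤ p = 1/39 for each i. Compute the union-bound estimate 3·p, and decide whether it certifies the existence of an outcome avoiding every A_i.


Union bound: P[∪_{i=1}^{3} A_i] ≤ Σ_i P[A_i] ≤ 3·p = 3·(1/39) = 1/13.
Numerically: 1/13 ≈ 0.07692.
Is 1/13 < 1? YES.
Since P[∪ A_i] ≤ 1/13 < 1, the complement has P[∩ A_i^c] ≥ 1 − 1/13 = 12/13 > 0, so some outcome avoids every A_i.

3·p = 1/13 ≈ 0.07692; existence CERTIFIED by the union bound.


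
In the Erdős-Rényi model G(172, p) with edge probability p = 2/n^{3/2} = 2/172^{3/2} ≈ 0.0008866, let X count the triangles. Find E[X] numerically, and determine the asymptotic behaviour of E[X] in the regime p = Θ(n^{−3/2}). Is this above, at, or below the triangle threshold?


Number of potential triangles: C(172, 3) = 833340.
Each occurs with probability p³ ≈ (0.0008866)³ ≈ 6.969666e-10.
By linearity: E[X] = C(172, 3)·p³ ≈ 833340 · 6.969666e-10 ≈ 0.0006.
Since α = 3/2 > 1, p = c/n^{3/2} = o(1/n) is below the triangle threshold p ~ 1/n. Asymptotically E[X] ~ (c³/6)·n^{3(1−α)} = (2³/6)·n^{-1.5} → 0, so by Markov's inequality G has no triangles w.h.p.

E[X] ≈ 0.0006; in regime p = Θ(1/n^{3/2}) E[X] tends to 0 (below the triangle threshold p ~ 1/n).


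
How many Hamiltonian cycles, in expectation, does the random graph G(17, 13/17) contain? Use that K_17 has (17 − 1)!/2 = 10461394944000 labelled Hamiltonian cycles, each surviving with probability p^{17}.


K_17 has (17 − 1)!/2 = 10461394944000 labelled Hamiltonian cycles.
For each such Hamiltonian cycle H, let X_H = 1 if all 17 edges of H are present in G. Then P[X_H = 1] = p^{17} = (13/17)^{17} = 8650415919381337933/827240261886336764177.
Summing the indicators: E[X] = Σ_H E[X_H] = 10461394944000 · p^{17} = 10461394944000 · 8650415919381337933/827240261886336764177 = 90495417362513040260241610752000/827240261886336764177.
Numerically: E[X] ≈ 1.09394e+11.

E[X] = 10461394944000 · (13/17)^{17} = 90495417362513040260241610752000/827240261886336764177 ≈ 1.09394e+11.


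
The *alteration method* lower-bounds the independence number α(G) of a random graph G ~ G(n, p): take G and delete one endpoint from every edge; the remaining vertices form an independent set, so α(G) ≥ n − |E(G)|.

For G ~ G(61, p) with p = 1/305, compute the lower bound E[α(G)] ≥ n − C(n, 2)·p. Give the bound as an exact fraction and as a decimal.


E[|E(G)|] = C(61, 2)·p = 1830 · (1/305) = 6.
E[α(G)] ≥ n − E[|E(G)|] = 61 − 6 = 55.
Numerically: ≈ 55.0000.
(This is only a lower bound; the true E[α(G)] may be larger.)

E[α(G)] ≥ 55 ≈ 55.0000.


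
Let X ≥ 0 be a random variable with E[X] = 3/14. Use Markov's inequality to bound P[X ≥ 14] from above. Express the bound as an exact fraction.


μ = E[X] = 3/14, a = 14.
Markov: P[X ≥ 14] ≤ μ/a = (3/14)/14 = 3/196.
Numerically: ≈ 0.015.
(Since a = 14 > μ = 0.214, the bound 3/196 is < 1 and informative.)

P[X ≥ 14] ≤ 3/196 ≈ 0.015.


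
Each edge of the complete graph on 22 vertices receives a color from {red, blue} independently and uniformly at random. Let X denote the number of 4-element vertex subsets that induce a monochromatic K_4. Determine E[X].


Let X = Σ_S X_S over the C(22, 4) = 7315 subsets S of size 4, where X_S = 1 if the K_4 on S is monochromatic.
For a fixed S, the K_4 on S has C(4, 2) = 6 edges. P[all 6 edges red] = (1/2)^6, and likewise for blue, so P[monochromatic] = 2·(1/2)^6 = 2^{1 − 6} = 1/32.
By linearity: E[X] = C(22, 4) · 2^{1 − 6} = 7315 · 1/32 = 7315/32.
Numerically: E[X] ≈ 228.59375.

E[X] = C(22,4)·2^(1−C(4,2)) = 7315/32 ≈ 228.59375.


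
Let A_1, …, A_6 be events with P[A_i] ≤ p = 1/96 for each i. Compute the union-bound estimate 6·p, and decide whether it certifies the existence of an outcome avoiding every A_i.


Union bound: P[∪_{i=1}^{6} A_i] ≤ Σ_i P[A_i] ≤ 6·p = 6·(1/96) = 1/16.
Numerically: 1/16 ≈ 0.062.
Is 1/16 < 1? YES.
Since P[∪ A_i] ≤ 1/16 < 1, the complement has P[∩ A_i^c] ≥ 1 − 1/16 = 15/16 > 0, so some outcome avoids every A_i.

6·p = 1/16 ≈ 0.062; existence CERTIFIED by the union bound.


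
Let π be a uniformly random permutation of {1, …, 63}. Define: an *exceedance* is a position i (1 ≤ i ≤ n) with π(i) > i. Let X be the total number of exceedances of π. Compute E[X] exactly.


Write X = Σ_{i=1}^{63} X_i, where X_i = 1_{π(i) > i}.
For each fixed i, π(i) is uniform over {1, …, 63} (marginal of a uniform permutation), so P[π(i) > i] = (n − i)/n. Summing: Σ_{i=1}^{63} (n − i)/n = (0 + 1 + … + 62)/63 = 63(63 − 1)/(2·63) = (63 − 1)/2.
Hence E[X] = Σ_{i=1}^{63} (63 − i)/63 = 31 ≈ 31.0000.

E[X] = 31 = 31.0000.


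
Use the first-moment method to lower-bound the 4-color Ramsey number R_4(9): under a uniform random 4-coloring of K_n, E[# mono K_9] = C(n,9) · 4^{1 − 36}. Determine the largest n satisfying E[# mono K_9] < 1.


We need C(n, 9) · 4^{1 − 36} < 1, i.e. C(n, 9) < 4^{36 − 1} = 1180591620717411303424.
Check values of n near the boundary:
  n = 912: C(912, 9) = 1156095740032081475120; 1156095740032081475120 < 1180591620717411303424? YES
  n = 913: C(913, 9) = 1167605542753639808390; 1167605542753639808390 < 1180591620717411303424? YES
  n = 914: C(914, 9) = 1179217089587653905932; 1179217089587653905932 < 1180591620717411303424? YES
  n = 915: C(915, 9) = 1190931166636537885130; 1190931166636537885130 < 1180591620717411303424? NO
  n = 916: C(916, 9) = 1202748565202942340440; 1202748565202942340440 < 1180591620717411303424? NO
The largest n with C(n, 9) < 1180591620717411303424 is n = 914 (where E[X] = 294804272396913476483/295147905179352825856 ≈ 0.99884). Hence R_4(9) > 914, i.e. R_4(9) ≥ 915.

Largest n = 914; hence R_4(9) > 914.


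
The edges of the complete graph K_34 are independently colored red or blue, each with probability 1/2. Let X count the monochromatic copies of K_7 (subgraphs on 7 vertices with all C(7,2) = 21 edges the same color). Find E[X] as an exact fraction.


Let X = Σ_S X_S over the C(34, 7) = 5379616 subsets S of size 7, where X_S = 1 if the K_7 on S is monochromatic.
For a fixed S, the K_7 on S has C(7, 2) = 21 edges. P[all 21 edges red] = (1/2)^21, and likewise for blue, so P[monochromatic] = 2·(1/2)^21 = 2^{1 − 21} = 1/1048576.
By linearity: E[X] = C(34, 7) · 2^{1 − 21} = 5379616 · 1/1048576 = 168113/32768.
Numerically: E[X] ≈ 5.130402.

E[X] = C(34,7)·2^(1−C(7,2)) = 168113/32768 ≈ 5.130402.


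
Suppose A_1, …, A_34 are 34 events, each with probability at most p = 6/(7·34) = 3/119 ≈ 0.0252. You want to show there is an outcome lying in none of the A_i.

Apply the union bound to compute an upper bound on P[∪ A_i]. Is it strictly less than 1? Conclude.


Union bound: P[∪_{i=1}^{34} A_i] ≤ Σ_i P[A_i] ≤ 34·p = 34·(3/119) = 6/7.
Numerically: 6/7 ≈ 0.8571.
Is 6/7 < 1? YES.
Since P[∪ A_i] ≤ 6/7 < 1, the complement has P[∩ A_i^c] ≥ 1 − 6/7 = 1/7 > 0, so some outcome avoids every A_i.

34·p = 6/7 ≈ 0.8571; existence CERTIFIED by the union bound.


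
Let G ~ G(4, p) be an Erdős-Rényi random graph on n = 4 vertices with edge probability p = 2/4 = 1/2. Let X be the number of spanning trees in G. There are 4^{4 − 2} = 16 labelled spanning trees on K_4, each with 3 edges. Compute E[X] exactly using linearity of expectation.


K_4 has 4^{4 − 2} = 16 labelled spanning trees.
For each such spanning tree H, let X_H = 1 if all 3 edges of H are present in G. Then P[X_H = 1] = p^{3} = (1/2)^{3} = 1/8.
By linearity: E[X] = Σ_H E[X_H] = 16 · p^{3} = 16 · 1/8 = 2.
Numerically: E[X] ≈ 2.

E[X] = 16 · (1/2)^{3} = 2 ≈ 2.


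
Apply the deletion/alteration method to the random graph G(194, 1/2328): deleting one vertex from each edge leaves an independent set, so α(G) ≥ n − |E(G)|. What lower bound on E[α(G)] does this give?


E[|E(G)|] = C(194, 2)·p = 18721 · (1/2328) = 193/24.
E[α(G)] ≥ n − E[|E(G)|] = 194 − 193/24 = 4463/24.
Numerically: ≈ 185.9583.
(This is only a lower bound; the true E[α(G)] may be larger.)

E[α(G)] ≥ 4463/24 ≈ 185.9583.


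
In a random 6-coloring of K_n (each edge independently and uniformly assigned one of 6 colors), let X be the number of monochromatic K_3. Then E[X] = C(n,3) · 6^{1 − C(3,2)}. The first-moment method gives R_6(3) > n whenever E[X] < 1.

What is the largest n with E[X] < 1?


We need C(n, 3) · 6^{1 − 3} < 1, i.e. C(n, 3) < 6^{3 − 1} = 36.
Check values of n near the boundary:
  n = 3: C(3, 3) = 1; 1 < 36? YES
  n = 4: C(4, 3) = 4; 4 < 36? YES
  n = 5: C(5, 3) = 10; 10 < 36? YES
  n = 6: C(6, 3) = 20; 20 < 36? YES
  n = 7: C(7, 3) = 35; 35 < 36? YES
  n = 8: C(8, 3) = 56; 56 < 36? NO
  n = 9: C(9, 3) = 84; 84 < 36? NO
  n = 10: C(10, 3) = 120; 120 < 36? NO
The largest n with C(n, 3) < 36 is n = 7 (where E[X] = 35/36 ≈ 0.97222). Hence R_6(3) > 7, i.e. R_6(3) ≥ 8.

Largest n = 7; hence R_6(3) > 7.


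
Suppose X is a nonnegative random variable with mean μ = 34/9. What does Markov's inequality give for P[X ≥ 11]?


μ = E[X] = 34/9, a = 11.
Markov: P[X ≥ 11] ≤ μ/a = (34/9)/11 = 34/99.
Numerically: ≈ 0.3434.
(Since a = 11 > μ = 3.7778, the bound 34/99 is < 1 and informative.)

P[X ≥ 11] ≤ 34/99 ≈ 0.3434.


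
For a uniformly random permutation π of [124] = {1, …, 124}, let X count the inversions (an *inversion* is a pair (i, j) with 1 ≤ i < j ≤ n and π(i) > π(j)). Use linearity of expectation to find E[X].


Write X = Σ X_I over the C(124, 2) = 7626 pairs i < j, with X_I the indicator of one inversion.
There are 7626 indicators.
For each fixed pair i < j, the values π(i) and π(j) are two distinct elements of {1, …, 124} in uniformly random order; by symmetry P[π(i) > π(j)] = 1/2.
By linearity: E[X] = 7626 · (1/2) = C(124, 2) · (1/2) = 7626/2 = 3813 ≈ 3813.000.

E[X] = 3813 = 3813.000.
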